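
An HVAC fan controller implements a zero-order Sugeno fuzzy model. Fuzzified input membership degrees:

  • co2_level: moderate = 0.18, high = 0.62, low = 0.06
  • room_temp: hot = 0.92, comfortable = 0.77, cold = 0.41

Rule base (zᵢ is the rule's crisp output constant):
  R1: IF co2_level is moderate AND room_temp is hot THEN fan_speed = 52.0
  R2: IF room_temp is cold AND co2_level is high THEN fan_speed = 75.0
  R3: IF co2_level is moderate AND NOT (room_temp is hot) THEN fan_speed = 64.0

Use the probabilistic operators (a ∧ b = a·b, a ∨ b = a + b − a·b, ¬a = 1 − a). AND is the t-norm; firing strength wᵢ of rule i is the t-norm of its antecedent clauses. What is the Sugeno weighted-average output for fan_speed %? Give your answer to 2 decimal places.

R1 (z=52.0): moderate=0.18, hot=0.92; AND[a·b] → w = 0.1656
R2 (z=75.0): cold=0.41, high=0.62; AND[a·b] → w = 0.2542
R3 (z=64.0): moderate=0.18, ¬hot=1−0.92=0.08; AND[a·b] → w = 0.0144
Weighted average = (0.1656·52.0 + 0.2542·75.0 + 0.0144·64.0) / (0.1656 + 0.2542 + 0.0144)
  = 28.5978 / 0.4342 = 65.86

65.86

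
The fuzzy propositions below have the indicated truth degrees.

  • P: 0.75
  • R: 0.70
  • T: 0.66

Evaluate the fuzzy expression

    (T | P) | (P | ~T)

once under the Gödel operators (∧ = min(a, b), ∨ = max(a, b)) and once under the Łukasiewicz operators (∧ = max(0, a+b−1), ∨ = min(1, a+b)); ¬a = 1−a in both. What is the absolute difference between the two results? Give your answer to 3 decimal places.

0.250

Under Gödel:
  T | P = max(a, b) on (0.66, 0.75) = 0.75
  ~T = 1 − 0.66 = 0.34
  P | ~T = max(a, b) on (0.75, 0.34) = 0.75
  (T | P) | (P | ~T) = max(a, b) on (0.75, 0.75) = 0.75
  → value = 0.7500
Under Łukasiewicz:
  T | P = min(1, a+b) on (0.66, 0.75) = 1.00
  ~T = 1 − 0.66 = 0.34
  P | ~T = min(1, a+b) on (0.75, 0.34) = 1.00
  (T | P) | (P | ~T) = min(1, a+b) on (1.00, 1.00) = 1.00
  → value = 1.0000
|0.7500 − 1.0000| = 0.250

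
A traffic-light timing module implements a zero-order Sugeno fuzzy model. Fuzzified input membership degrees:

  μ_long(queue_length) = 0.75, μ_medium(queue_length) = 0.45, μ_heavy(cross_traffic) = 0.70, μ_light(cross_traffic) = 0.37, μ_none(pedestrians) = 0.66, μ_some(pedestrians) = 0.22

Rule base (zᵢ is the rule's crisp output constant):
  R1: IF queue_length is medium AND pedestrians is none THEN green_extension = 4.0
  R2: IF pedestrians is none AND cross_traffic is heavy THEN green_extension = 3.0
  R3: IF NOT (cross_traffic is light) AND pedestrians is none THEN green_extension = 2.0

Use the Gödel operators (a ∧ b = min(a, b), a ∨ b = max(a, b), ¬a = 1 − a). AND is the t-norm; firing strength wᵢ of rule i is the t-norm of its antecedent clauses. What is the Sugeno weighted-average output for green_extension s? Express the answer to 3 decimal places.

2.897

R1 (z=4.0): medium=0.45, none=0.66; AND[min(a, b)] → w = 0.45
R2 (z=3.0): none=0.66, heavy=0.70; AND[min(a, b)] → w = 0.66
R3 (z=2.0): ¬light=1−0.37=0.63, none=0.66; AND[min(a, b)] → w = 0.63
Weighted average = (0.45·4.0 + 0.66·3.0 + 0.63·2.0) / (0.45 + 0.66 + 0.63)
  = 5.0400 / 1.7400 = 2.897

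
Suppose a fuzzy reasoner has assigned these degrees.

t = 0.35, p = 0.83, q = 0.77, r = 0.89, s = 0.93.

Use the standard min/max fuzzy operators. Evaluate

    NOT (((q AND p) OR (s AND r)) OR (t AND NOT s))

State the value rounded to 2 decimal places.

0.11

q AND p = min(a, b) on (0.77, 0.83) = 0.77
s AND r = min(a, b) on (0.93, 0.89) = 0.89
(q AND p) OR (s AND r) = max(a, b) on (0.77, 0.89) = 0.89
NOT s = 1 − 0.93 = 0.07
t AND NOT s = min(a, b) on (0.35, 0.07) = 0.07
((q AND p) OR (s AND r)) OR (t AND NOT s) = max(a, b) on (0.89, 0.07) = 0.89
NOT (((q AND p) OR (s AND r)) OR (t AND NOT s)) = 1 − 0.89 = 0.11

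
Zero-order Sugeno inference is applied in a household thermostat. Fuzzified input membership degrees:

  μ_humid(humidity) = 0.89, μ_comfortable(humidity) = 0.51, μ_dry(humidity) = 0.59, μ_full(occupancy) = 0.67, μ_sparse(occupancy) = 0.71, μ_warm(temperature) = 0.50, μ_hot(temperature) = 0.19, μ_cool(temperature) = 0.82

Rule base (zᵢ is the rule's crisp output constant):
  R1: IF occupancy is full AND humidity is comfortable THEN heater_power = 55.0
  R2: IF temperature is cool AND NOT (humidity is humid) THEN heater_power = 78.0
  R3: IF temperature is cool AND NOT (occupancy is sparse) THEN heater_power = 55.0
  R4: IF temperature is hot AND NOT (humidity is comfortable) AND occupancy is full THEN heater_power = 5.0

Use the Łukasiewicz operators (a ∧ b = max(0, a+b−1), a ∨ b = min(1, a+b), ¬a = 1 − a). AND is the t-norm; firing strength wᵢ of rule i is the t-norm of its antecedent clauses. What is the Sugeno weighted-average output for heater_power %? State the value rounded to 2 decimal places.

55.00

R1 (z=55.0): full=0.67, comfortable=0.51; AND[max(0, a+b−1)] → w = 0.18
R2 (z=78.0): cool=0.82, ¬humid=1−0.89=0.11; AND[max(0, a+b−1)] → w = 0.00
R3 (z=55.0): cool=0.82, ¬sparse=1−0.71=0.29; AND[max(0, a+b−1)] → w = 0.11
R4 (z=5.0): hot=0.19, ¬comfortable=1−0.51=0.49, full=0.67; AND[max(0, a+b−1)] → w = 0.00
Weighted average = (0.18·55.0 + 0.00·78.0 + 0.11·55.0 + 0.00·5.0) / (0.18 + 0.00 + 0.11 + 0.00)
  = 15.9500 / 0.2900 = 55.00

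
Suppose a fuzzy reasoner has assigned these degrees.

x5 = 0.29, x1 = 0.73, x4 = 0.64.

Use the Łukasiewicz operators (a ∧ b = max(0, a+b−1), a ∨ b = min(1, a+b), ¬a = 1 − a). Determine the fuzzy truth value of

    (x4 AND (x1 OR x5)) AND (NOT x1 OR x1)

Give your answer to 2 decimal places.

x1 OR x5 = min(1, a+b) on (0.73, 0.29) = 1.00
x4 AND (x1 OR x5) = max(0, a+b−1) on (0.64, 1.00) = 0.64
NOT x1 = 1 − 0.73 = 0.27
NOT x1 OR x1 = min(1, a+b) on (0.27, 0.73) = 1.00
(x4 AND (x1 OR x5)) AND (NOT x1 OR x1) = max(0, a+b−1) on (0.64, 1.00) = 0.64

0.64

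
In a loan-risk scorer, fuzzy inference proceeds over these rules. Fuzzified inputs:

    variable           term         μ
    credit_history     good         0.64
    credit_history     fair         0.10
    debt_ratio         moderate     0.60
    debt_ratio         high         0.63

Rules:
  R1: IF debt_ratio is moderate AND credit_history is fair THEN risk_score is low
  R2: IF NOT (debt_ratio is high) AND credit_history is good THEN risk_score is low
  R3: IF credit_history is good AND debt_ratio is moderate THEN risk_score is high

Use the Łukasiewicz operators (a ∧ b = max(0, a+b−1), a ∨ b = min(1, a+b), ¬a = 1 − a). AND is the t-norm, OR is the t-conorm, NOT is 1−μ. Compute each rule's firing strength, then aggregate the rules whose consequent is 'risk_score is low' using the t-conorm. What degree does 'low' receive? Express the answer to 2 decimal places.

0.01

R1: moderate=0.60, fair=0.10; AND[max(0, a+b−1)] → w = 0.00
R2: ¬high=1−0.63=0.37, good=0.64; AND[max(0, a+b−1)] → w = 0.01
R3: good=0.64, moderate=0.60; AND[max(0, a+b−1)] → w = 0.24
Rules with consequent 'low': {R1, R2} → strengths 0.00, 0.01
Aggregate via t-conorm [min(1, a+b)]: 0.01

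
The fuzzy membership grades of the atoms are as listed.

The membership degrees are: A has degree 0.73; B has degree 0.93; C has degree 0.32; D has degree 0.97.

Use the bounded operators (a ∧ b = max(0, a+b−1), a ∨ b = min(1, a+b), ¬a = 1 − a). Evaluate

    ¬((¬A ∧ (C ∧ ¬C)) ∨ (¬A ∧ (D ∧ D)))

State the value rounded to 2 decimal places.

0.79

¬A = 1 − 0.73 = 0.27
¬C = 1 − 0.32 = 0.68
C ∧ ¬C = max(0, a+b−1) on (0.32, 0.68) = 0.00
¬A ∧ (C ∧ ¬C) = max(0, a+b−1) on (0.27, 0.00) = 0.00
¬A = 1 − 0.73 = 0.27
D ∧ D = max(0, a+b−1) on (0.97, 0.97) = 0.94
¬A ∧ (D ∧ D) = max(0, a+b−1) on (0.27, 0.94) = 0.21
(¬A ∧ (C ∧ ¬C)) ∨ (¬A ∧ (D ∧ D)) = min(1, a+b) on (0.00, 0.21) = 0.21
¬((¬A ∧ (C ∧ ¬C)) ∨ (¬A ∧ (D ∧ D))) = 1 − 0.21 = 0.79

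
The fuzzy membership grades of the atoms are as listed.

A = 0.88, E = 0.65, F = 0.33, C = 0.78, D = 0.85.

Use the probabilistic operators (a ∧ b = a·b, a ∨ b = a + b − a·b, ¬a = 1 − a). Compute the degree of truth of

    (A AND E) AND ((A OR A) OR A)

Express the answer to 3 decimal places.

0.571

A AND E = a·b on (0.8800, 0.6500) = 0.5720
A OR A = a + b − a·b on (0.8800, 0.8800) = 0.9856
(A OR A) OR A = a + b − a·b on (0.9856, 0.8800) = 0.9983
(A AND E) AND ((A OR A) OR A) = a·b on (0.5720, 0.9983) = 0.5710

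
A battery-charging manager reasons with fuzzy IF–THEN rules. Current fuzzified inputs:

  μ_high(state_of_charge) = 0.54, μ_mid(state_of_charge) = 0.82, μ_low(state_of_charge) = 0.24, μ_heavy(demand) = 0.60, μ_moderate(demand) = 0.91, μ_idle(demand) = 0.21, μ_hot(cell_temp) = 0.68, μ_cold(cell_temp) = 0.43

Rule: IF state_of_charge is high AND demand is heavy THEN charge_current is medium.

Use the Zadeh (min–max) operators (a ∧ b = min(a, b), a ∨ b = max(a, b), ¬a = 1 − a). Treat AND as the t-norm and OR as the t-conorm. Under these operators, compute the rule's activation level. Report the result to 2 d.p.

0.54

firing strength: high=0.54, heavy=0.60; AND[min(a, b)] → w = 0.54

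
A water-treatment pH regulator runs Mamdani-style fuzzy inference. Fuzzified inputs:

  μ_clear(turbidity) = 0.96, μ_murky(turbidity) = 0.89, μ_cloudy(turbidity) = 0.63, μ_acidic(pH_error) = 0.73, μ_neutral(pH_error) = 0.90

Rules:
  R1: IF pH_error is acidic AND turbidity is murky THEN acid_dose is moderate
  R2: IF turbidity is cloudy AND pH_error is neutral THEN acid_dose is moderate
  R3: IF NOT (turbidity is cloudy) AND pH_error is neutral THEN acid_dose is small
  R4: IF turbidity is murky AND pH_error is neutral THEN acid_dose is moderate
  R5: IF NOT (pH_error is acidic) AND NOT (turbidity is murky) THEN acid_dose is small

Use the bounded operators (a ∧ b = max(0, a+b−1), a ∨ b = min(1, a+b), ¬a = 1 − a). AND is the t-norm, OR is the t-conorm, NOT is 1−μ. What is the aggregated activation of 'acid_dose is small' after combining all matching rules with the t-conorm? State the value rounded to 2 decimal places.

0.27

R1: acidic=0.73, murky=0.89; AND[max(0, a+b−1)] → w = 0.62
R2: cloudy=0.63, neutral=0.90; AND[max(0, a+b−1)] → w = 0.53
R3: ¬cloudy=1−0.63=0.37, neutral=0.90; AND[max(0, a+b−1)] → w = 0.27
R4: murky=0.89, neutral=0.90; AND[max(0, a+b−1)] → w = 0.79
R5: ¬acidic=1−0.73=0.27, ¬murky=1−0.89=0.11; AND[max(0, a+b−1)] → w = 0.00
Rules with consequent 'small': {R3, R5} → strengths 0.27, 0.00
Aggregate via t-conorm [min(1, a+b)]: 0.27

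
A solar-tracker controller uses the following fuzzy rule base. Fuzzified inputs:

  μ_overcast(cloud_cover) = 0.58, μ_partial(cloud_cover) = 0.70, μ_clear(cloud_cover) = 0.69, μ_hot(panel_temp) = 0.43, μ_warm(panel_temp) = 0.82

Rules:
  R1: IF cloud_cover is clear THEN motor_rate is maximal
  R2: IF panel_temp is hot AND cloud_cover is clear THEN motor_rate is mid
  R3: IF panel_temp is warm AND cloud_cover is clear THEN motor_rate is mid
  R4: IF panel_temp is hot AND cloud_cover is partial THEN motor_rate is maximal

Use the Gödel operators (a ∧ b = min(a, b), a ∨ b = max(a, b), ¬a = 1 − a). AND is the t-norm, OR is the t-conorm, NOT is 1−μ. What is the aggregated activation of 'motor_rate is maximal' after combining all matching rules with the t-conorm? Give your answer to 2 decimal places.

0.69

R1: clear=0.69 → w = 0.69
R2: hot=0.43, clear=0.69; AND[min(a, b)] → w = 0.43
R3: warm=0.82, clear=0.69; AND[min(a, b)] → w = 0.69
R4: hot=0.43, partial=0.70; AND[min(a, b)] → w = 0.43
Rules with consequent 'maximal': {R1, R4} → strengths 0.69, 0.43
Aggregate via t-conorm [max(a, b)]: 0.69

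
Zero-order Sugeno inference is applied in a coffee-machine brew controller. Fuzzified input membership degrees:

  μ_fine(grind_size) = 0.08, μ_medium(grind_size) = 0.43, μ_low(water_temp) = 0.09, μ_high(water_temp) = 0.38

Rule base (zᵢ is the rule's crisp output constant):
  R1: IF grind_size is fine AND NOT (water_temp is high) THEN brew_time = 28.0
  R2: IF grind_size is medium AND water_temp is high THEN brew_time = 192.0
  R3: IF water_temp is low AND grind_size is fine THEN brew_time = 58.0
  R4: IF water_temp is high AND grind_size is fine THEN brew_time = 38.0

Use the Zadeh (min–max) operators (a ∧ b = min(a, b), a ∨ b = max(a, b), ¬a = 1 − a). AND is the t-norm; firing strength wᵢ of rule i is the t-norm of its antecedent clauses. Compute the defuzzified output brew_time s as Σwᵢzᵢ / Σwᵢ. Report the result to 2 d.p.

133.68

R1 (z=28.0): fine=0.08, ¬high=1−0.38=0.62; AND[min(a, b)] → w = 0.08
R2 (z=192.0): medium=0.43, high=0.38; AND[min(a, b)] → w = 0.38
R3 (z=58.0): low=0.09, fine=0.08; AND[min(a, b)] → w = 0.08
R4 (z=38.0): high=0.38, fine=0.08; AND[min(a, b)] → w = 0.08
Weighted average = (0.08·28.0 + 0.38·192.0 + 0.08·58.0 + 0.08·38.0) / (0.08 + 0.38 + 0.08 + 0.08)
  = 82.8800 / 0.6200 = 133.68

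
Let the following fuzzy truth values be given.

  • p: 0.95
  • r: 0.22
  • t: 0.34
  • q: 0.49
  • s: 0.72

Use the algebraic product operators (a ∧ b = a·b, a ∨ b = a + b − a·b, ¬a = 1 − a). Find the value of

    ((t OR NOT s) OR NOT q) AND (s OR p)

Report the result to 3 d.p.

NOT s = 1 − 0.7200 = 0.2800
t OR NOT s = a + b − a·b on (0.3400, 0.2800) = 0.5248
NOT q = 1 − 0.4900 = 0.5100
(t OR NOT s) OR NOT q = a + b − a·b on (0.5248, 0.5100) = 0.7672
s OR p = a + b − a·b on (0.7200, 0.9500) = 0.9860
((t OR NOT s) OR NOT q) AND (s OR p) = a·b on (0.7672, 0.9860) = 0.7564

0.756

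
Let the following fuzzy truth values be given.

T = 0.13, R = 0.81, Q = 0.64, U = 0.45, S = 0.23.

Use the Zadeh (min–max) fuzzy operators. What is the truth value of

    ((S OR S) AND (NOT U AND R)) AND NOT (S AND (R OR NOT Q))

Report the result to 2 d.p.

0.23

S OR S = max(a, b) on (0.23, 0.23) = 0.23
NOT U = 1 − 0.45 = 0.55
NOT U AND R = min(a, b) on (0.55, 0.81) = 0.55
(S OR S) AND (NOT U AND R) = min(a, b) on (0.23, 0.55) = 0.23
NOT Q = 1 − 0.64 = 0.36
R OR NOT Q = max(a, b) on (0.81, 0.36) = 0.81
S AND (R OR NOT Q) = min(a, b) on (0.23, 0.81) = 0.23
NOT (S AND (R OR NOT Q)) = 1 − 0.23 = 0.77
((S OR S) AND (NOT U AND R)) AND NOT (S AND (R OR NOT Q)) = min(a, b) on (0.23, 0.77) = 0.23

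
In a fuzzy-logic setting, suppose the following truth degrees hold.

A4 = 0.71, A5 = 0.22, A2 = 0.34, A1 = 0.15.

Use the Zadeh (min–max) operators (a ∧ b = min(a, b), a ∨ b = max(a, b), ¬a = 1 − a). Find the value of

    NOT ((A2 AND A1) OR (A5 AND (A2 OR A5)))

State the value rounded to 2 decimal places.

0.78

A2 AND A1 = min(a, b) on (0.34, 0.15) = 0.15
A2 OR A5 = max(a, b) on (0.34, 0.22) = 0.34
A5 AND (A2 OR A5) = min(a, b) on (0.22, 0.34) = 0.22
(A2 AND A1) OR (A5 AND (A2 OR A5)) = max(a, b) on (0.15, 0.22) = 0.22
NOT ((A2 AND A1) OR (A5 AND (A2 OR A5))) = 1 − 0.22 = 0.78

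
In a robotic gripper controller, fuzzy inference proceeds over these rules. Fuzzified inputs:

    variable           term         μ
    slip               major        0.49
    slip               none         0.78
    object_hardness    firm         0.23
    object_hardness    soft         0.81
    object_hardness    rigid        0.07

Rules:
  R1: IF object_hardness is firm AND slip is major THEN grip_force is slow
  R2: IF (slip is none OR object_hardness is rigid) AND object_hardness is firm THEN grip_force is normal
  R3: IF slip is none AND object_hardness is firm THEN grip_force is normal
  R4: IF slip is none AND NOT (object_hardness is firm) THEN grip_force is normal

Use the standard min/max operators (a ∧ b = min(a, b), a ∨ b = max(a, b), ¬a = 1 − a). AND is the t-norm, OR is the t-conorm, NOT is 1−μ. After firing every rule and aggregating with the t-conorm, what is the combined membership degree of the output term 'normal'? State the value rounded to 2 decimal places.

R1: firm=0.23, major=0.49; AND[min(a, b)] → w = 0.23
R2: (none=0.78 OR rigid=0.07) = 0.78; AND[min(a, b)] with firm=0.23 → w = 0.23
R3: none=0.78, firm=0.23; AND[min(a, b)] → w = 0.23
R4: none=0.78, ¬firm=1−0.23=0.77; AND[min(a, b)] → w = 0.77
Rules with consequent 'normal': {R2, R3, R4} → strengths 0.23, 0.23, 0.77
Aggregate via t-conorm [max(a, b)]: 0.77

0.77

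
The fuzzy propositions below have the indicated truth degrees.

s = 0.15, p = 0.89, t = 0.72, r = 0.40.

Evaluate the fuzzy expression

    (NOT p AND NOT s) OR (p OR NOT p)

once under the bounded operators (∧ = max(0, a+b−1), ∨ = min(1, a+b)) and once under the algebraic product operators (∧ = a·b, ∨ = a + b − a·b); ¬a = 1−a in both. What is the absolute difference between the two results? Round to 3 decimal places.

0.089

Under bounded:
  NOT p = 1 − 0.89 = 0.11
  NOT s = 1 − 0.15 = 0.85
  NOT p AND NOT s = max(0, a+b−1) on (0.11, 0.85) = 0.00
  NOT p = 1 − 0.89 = 0.11
  p OR NOT p = min(1, a+b) on (0.89, 0.11) = 1.00
  (NOT p AND NOT s) OR (p OR NOT p) = min(1, a+b) on (0.00, 1.00) = 1.00
  → value = 1.0000
Under algebraic product:
  NOT p = 1 − 0.8900 = 0.1100
  NOT s = 1 − 0.1500 = 0.8500
  NOT p AND NOT s = a·b on (0.1100, 0.8500) = 0.0935
  NOT p = 1 − 0.8900 = 0.1100
  p OR NOT p = a + b − a·b on (0.8900, 0.1100) = 0.9021
  (NOT p AND NOT s) OR (p OR NOT p) = a + b − a·b on (0.0935, 0.9021) = 0.9113
  → value = 0.9113
|1.0000 − 0.9113| = 0.089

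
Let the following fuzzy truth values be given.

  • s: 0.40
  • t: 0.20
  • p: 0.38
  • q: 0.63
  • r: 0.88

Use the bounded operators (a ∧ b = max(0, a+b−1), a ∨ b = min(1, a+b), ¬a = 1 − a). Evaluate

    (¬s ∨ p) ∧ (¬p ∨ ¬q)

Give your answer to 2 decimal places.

¬s = 1 − 0.40 = 0.60
¬s ∨ p = min(1, a+b) on (0.60, 0.38) = 0.98
¬p = 1 − 0.38 = 0.62
¬q = 1 − 0.63 = 0.37
¬p ∨ ¬q = min(1, a+b) on (0.62, 0.37) = 0.99
(¬s ∨ p) ∧ (¬p ∨ ¬q) = max(0, a+b−1) on (0.98, 0.99) = 0.97

0.97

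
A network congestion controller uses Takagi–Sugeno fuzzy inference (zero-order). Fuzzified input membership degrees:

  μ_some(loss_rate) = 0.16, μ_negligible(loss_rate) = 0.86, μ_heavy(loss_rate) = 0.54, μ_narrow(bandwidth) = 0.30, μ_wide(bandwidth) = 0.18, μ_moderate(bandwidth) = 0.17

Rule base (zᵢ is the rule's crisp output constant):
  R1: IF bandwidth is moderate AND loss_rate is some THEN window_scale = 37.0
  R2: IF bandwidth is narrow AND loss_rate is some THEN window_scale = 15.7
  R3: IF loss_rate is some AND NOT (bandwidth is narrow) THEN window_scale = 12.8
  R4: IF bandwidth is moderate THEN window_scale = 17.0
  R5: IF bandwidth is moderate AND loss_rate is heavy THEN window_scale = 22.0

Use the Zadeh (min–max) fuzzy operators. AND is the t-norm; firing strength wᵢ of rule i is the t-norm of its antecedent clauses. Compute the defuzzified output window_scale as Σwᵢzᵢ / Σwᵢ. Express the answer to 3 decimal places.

R1 (z=37.0): moderate=0.17, some=0.16; AND[min(a, b)] → w = 0.16
R2 (z=15.7): narrow=0.30, some=0.16; AND[min(a, b)] → w = 0.16
R3 (z=12.8): some=0.16, ¬narrow=1−0.30=0.70; AND[min(a, b)] → w = 0.16
R4 (z=17.0): moderate=0.17 → w = 0.17
R5 (z=22.0): moderate=0.17, heavy=0.54; AND[min(a, b)] → w = 0.17
Weighted average = (0.16·37.0 + 0.16·15.7 + 0.16·12.8 + 0.17·17.0 + 0.17·22.0) / (0.16 + 0.16 + 0.16 + 0.17 + 0.17)
  = 17.1100 / 0.8200 = 20.866

20.866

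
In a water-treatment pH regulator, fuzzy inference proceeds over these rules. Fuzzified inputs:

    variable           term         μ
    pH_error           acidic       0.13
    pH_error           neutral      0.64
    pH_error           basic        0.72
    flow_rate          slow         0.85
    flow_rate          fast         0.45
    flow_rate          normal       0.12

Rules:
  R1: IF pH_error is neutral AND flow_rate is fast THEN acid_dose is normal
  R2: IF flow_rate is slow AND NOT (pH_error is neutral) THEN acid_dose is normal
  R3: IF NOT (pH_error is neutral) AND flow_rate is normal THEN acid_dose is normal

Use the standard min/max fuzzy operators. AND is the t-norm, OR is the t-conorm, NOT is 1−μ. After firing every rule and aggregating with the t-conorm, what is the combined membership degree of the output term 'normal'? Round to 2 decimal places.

0.45

R1: neutral=0.64, fast=0.45; AND[min(a, b)] → w = 0.45
R2: slow=0.85, ¬neutral=1−0.64=0.36; AND[min(a, b)] → w = 0.36
R3: ¬neutral=1−0.64=0.36, normal=0.12; AND[min(a, b)] → w = 0.12
Rules with consequent 'normal': {R1, R2, R3} → strengths 0.45, 0.36, 0.12
Aggregate via t-conorm [max(a, b)]: 0.45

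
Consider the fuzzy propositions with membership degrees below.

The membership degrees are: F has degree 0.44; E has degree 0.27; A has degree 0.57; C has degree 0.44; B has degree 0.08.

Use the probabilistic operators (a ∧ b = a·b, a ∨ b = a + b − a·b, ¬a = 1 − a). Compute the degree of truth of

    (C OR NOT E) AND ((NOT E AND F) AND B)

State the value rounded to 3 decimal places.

NOT E = 1 − 0.2700 = 0.7300
C OR NOT E = a + b − a·b on (0.4400, 0.7300) = 0.8488
NOT E = 1 − 0.2700 = 0.7300
NOT E AND F = a·b on (0.7300, 0.4400) = 0.3212
(NOT E AND F) AND B = a·b on (0.3212, 0.0800) = 0.0257
(C OR NOT E) AND ((NOT E AND F) AND B) = a·b on (0.8488, 0.0257) = 0.0218

0.022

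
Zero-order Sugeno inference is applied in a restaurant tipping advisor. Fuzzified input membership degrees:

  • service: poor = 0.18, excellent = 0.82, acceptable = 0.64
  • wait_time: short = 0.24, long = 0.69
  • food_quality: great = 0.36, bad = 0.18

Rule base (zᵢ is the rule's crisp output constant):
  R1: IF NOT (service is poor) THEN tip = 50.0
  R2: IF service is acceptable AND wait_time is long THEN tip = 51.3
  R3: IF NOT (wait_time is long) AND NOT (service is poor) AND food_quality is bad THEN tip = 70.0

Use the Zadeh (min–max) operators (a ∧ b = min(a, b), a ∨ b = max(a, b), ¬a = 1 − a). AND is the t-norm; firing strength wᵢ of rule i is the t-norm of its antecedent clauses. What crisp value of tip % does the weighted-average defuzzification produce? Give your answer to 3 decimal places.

52.702

R1 (z=50.0): ¬poor=1−0.18=0.82 → w = 0.82
R2 (z=51.3): acceptable=0.64, long=0.69; AND[min(a, b)] → w = 0.64
R3 (z=70.0): ¬long=1−0.69=0.31, ¬poor=1−0.18=0.82, bad=0.18; AND[min(a, b)] → w = 0.18
Weighted average = (0.82·50.0 + 0.64·51.3 + 0.18·70.0) / (0.82 + 0.64 + 0.18)
  = 86.4320 / 1.6400 = 52.702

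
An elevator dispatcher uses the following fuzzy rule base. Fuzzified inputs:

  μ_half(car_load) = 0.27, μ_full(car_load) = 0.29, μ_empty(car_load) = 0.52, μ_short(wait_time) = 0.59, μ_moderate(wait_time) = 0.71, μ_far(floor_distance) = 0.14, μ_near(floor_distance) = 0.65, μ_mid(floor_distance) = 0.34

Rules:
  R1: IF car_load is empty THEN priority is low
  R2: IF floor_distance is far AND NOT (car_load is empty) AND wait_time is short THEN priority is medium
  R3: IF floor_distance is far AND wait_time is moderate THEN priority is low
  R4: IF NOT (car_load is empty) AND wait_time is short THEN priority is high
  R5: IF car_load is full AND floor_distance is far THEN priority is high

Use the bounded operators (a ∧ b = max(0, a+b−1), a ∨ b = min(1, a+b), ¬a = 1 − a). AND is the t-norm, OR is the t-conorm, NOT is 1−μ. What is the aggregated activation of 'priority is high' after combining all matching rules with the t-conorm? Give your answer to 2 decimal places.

R1: empty=0.52 → w = 0.52
R2: far=0.14, ¬empty=1−0.52=0.48, short=0.59; AND[max(0, a+b−1)] → w = 0.00
R3: far=0.14, moderate=0.71; AND[max(0, a+b−1)] → w = 0.00
R4: ¬empty=1−0.52=0.48, short=0.59; AND[max(0, a+b−1)] → w = 0.07
R5: full=0.29, far=0.14; AND[max(0, a+b−1)] → w = 0.00
Rules with consequent 'high': {R4, R5} → strengths 0.07, 0.00
Aggregate via t-conorm [min(1, a+b)]: 0.07

0.07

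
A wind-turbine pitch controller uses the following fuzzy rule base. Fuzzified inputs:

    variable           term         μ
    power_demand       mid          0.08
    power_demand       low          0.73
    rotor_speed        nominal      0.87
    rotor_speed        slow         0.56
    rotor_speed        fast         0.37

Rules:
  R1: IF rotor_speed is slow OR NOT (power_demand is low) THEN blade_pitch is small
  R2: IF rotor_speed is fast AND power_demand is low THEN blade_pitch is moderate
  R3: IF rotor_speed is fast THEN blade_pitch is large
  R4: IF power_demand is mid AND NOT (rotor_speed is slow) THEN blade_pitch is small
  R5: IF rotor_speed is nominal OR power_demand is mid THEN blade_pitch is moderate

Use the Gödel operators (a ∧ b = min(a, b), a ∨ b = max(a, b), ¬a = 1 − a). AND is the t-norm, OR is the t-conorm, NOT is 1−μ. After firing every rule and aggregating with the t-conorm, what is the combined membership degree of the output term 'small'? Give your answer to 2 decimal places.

0.56

R1: slow=0.56, ¬low=1−0.73=0.27; OR[max(a, b)] → w = 0.56
R2: fast=0.37, low=0.73; AND[min(a, b)] → w = 0.37
R3: fast=0.37 → w = 0.37
R4: mid=0.08, ¬slow=1−0.56=0.44; AND[min(a, b)] → w = 0.08
R5: nominal=0.87, mid=0.08; OR[max(a, b)] → w = 0.87
Rules with consequent 'small': {R1, R4} → strengths 0.56, 0.08
Aggregate via t-conorm [max(a, b)]: 0.56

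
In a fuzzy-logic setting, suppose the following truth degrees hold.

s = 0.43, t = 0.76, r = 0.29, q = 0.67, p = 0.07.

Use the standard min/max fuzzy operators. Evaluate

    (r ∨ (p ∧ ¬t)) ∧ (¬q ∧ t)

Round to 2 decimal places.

¬t = 1 − 0.76 = 0.24
p ∧ ¬t = min(a, b) on (0.07, 0.24) = 0.07
r ∨ (p ∧ ¬t) = max(a, b) on (0.29, 0.07) = 0.29
¬q = 1 − 0.67 = 0.33
¬q ∧ t = min(a, b) on (0.33, 0.76) = 0.33
(r ∨ (p ∧ ¬t)) ∧ (¬q ∧ t) = min(a, b) on (0.29, 0.33) = 0.29

0.29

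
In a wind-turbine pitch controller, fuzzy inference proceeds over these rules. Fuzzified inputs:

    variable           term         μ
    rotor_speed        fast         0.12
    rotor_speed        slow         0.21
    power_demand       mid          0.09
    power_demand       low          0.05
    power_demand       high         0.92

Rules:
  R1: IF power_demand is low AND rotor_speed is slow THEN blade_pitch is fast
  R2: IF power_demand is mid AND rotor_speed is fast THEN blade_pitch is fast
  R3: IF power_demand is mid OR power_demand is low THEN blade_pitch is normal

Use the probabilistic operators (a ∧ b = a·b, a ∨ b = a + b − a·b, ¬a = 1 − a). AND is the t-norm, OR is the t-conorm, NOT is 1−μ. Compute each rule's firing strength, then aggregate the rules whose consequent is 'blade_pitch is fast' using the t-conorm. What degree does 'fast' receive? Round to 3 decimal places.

R1: low=0.05, slow=0.21; AND[a·b] → w = 0.0105
R2: mid=0.09, fast=0.12; AND[a·b] → w = 0.0108
R3: mid=0.09, low=0.05; OR[a + b − a·b] → w = 0.1355
Rules with consequent 'fast': {R1, R2} → strengths 0.0105, 0.0108
Aggregate via t-conorm [a + b − a·b]: 0.0212

0.021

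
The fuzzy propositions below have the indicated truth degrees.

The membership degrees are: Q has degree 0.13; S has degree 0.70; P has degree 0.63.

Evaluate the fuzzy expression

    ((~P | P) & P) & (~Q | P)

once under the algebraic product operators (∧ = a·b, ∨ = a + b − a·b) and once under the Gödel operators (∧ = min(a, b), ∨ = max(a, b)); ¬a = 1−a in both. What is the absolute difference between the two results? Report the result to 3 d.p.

Under algebraic product:
  ~P = 1 − 0.6300 = 0.3700
  ~P | P = a + b − a·b on (0.3700, 0.6300) = 0.7669
  (~P | P) & P = a·b on (0.7669, 0.6300) = 0.4831
  ~Q = 1 − 0.1300 = 0.8700
  ~Q | P = a + b − a·b on (0.8700, 0.6300) = 0.9519
  ((~P | P) & P) & (~Q | P) = a·b on (0.4831, 0.9519) = 0.4599
  → value = 0.4599
Under Gödel:
  ~P = 1 − 0.63 = 0.37
  ~P | P = max(a, b) on (0.37, 0.63) = 0.63
  (~P | P) & P = min(a, b) on (0.63, 0.63) = 0.63
  ~Q = 1 − 0.13 = 0.87
  ~Q | P = max(a, b) on (0.87, 0.63) = 0.87
  ((~P | P) & P) & (~Q | P) = min(a, b) on (0.63, 0.87) = 0.63
  → value = 0.6300
|0.4599 − 0.6300| = 0.170

0.170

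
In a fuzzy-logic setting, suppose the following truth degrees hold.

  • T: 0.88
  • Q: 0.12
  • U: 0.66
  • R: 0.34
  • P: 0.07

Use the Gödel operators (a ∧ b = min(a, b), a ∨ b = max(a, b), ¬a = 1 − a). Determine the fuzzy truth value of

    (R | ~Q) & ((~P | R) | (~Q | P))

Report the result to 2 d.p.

0.88

~Q = 1 − 0.12 = 0.88
R | ~Q = max(a, b) on (0.34, 0.88) = 0.88
~P = 1 − 0.07 = 0.93
~P | R = max(a, b) on (0.93, 0.34) = 0.93
~Q = 1 − 0.12 = 0.88
~Q | P = max(a, b) on (0.88, 0.07) = 0.88
(~P | R) | (~Q | P) = max(a, b) on (0.93, 0.88) = 0.93
(R | ~Q) & ((~P | R) | (~Q | P)) = min(a, b) on (0.88, 0.93) = 0.88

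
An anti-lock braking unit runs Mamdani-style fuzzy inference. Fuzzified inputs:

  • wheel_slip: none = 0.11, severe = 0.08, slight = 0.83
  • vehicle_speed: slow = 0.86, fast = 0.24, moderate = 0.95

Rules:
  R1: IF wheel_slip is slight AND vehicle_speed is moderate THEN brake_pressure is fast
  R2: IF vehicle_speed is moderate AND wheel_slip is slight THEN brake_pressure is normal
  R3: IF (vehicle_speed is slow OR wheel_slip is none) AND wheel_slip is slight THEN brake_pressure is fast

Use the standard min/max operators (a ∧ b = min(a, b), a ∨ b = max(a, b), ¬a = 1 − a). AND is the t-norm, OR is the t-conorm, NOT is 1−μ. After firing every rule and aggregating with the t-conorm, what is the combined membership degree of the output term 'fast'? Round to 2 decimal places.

0.83

R1: slight=0.83, moderate=0.95; AND[min(a, b)] → w = 0.83
R2: moderate=0.95, slight=0.83; AND[min(a, b)] → w = 0.83
R3: (slow=0.86 OR none=0.11) = 0.86; AND[min(a, b)] with slight=0.83 → w = 0.83
Rules with consequent 'fast': {R1, R3} → strengths 0.83, 0.83
Aggregate via t-conorm [max(a, b)]: 0.83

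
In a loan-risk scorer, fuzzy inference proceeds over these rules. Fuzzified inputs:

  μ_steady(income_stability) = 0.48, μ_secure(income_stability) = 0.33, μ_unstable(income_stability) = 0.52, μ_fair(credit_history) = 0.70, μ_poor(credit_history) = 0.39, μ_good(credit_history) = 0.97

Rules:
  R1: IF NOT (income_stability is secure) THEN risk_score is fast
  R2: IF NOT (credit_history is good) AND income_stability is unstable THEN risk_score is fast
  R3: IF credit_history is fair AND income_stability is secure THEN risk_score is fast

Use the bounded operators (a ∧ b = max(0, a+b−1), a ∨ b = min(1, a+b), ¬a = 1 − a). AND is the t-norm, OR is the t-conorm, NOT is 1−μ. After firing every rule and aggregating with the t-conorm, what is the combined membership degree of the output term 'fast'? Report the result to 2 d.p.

R1: ¬secure=1−0.33=0.67 → w = 0.67
R2: ¬good=1−0.97=0.03, unstable=0.52; AND[max(0, a+b−1)] → w = 0.00
R3: fair=0.70, secure=0.33; AND[max(0, a+b−1)] → w = 0.03
Rules with consequent 'fast': {R1, R2, R3} → strengths 0.67, 0.00, 0.03
Aggregate via t-conorm [min(1, a+b)]: 0.70

0.70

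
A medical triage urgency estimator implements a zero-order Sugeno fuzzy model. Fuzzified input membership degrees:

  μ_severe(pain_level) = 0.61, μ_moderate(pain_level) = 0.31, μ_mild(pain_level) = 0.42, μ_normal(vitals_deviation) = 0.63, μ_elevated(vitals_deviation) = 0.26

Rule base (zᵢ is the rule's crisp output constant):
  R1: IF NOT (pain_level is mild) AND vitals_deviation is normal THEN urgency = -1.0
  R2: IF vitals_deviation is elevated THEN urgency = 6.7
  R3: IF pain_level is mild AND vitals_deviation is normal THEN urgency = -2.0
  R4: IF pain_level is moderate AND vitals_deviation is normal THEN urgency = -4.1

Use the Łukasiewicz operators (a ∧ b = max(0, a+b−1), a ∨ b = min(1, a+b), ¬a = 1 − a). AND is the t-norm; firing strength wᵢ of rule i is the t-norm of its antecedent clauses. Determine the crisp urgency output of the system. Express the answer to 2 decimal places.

2.75

R1 (z=-1.0): ¬mild=1−0.42=0.58, normal=0.63; AND[max(0, a+b−1)] → w = 0.21
R2 (z=6.7): elevated=0.26 → w = 0.26
R3 (z=-2.0): mild=0.42, normal=0.63; AND[max(0, a+b−1)] → w = 0.05
R4 (z=-4.1): moderate=0.31, normal=0.63; AND[max(0, a+b−1)] → w = 0.00
Weighted average = (0.21·-1.0 + 0.26·6.7 + 0.05·-2.0 + 0.00·-4.1) / (0.21 + 0.26 + 0.05 + 0.00)
  = 1.4320 / 0.5200 = 2.75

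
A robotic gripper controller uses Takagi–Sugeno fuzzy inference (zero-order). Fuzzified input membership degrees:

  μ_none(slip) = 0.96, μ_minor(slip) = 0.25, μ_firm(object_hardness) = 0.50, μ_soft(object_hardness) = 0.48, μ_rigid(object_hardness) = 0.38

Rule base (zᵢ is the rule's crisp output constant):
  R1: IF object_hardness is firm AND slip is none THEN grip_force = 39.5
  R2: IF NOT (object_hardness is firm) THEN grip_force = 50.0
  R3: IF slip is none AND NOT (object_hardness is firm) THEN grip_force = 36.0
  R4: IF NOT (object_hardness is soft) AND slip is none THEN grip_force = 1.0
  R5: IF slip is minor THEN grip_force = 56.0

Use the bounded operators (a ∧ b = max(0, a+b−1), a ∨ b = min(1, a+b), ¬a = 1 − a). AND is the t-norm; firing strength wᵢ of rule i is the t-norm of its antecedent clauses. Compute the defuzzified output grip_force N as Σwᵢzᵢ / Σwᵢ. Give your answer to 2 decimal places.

34.52

R1 (z=39.5): firm=0.50, none=0.96; AND[max(0, a+b−1)] → w = 0.46
R2 (z=50.0): ¬firm=1−0.50=0.50 → w = 0.50
R3 (z=36.0): none=0.96, ¬firm=1−0.50=0.50; AND[max(0, a+b−1)] → w = 0.46
R4 (z=1.0): ¬soft=1−0.48=0.52, none=0.96; AND[max(0, a+b−1)] → w = 0.48
R5 (z=56.0): minor=0.25 → w = 0.25
Weighted average = (0.46·39.5 + 0.50·50.0 + 0.46·36.0 + 0.48·1.0 + 0.25·56.0) / (0.46 + 0.50 + 0.46 + 0.48 + 0.25)
  = 74.2100 / 2.1500 = 34.52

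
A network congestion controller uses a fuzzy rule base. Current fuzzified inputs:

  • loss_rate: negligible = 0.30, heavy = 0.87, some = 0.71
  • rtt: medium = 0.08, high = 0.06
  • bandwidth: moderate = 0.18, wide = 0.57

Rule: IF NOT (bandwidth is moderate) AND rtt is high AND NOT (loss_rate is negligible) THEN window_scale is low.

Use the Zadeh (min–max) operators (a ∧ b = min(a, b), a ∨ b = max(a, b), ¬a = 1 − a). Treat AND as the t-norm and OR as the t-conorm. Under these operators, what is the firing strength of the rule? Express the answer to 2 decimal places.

firing strength: ¬moderate=1−0.18=0.82, high=0.06, ¬negligible=1−0.30=0.70; AND[min(a, b)] → w = 0.06

0.06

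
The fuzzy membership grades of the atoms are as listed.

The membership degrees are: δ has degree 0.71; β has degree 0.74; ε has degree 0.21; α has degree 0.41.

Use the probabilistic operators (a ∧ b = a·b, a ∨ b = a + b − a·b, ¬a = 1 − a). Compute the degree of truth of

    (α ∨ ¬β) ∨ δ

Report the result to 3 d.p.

¬β = 1 − 0.7400 = 0.2600
α ∨ ¬β = a + b − a·b on (0.4100, 0.2600) = 0.5634
(α ∨ ¬β) ∨ δ = a + b − a·b on (0.5634, 0.7100) = 0.8734

0.873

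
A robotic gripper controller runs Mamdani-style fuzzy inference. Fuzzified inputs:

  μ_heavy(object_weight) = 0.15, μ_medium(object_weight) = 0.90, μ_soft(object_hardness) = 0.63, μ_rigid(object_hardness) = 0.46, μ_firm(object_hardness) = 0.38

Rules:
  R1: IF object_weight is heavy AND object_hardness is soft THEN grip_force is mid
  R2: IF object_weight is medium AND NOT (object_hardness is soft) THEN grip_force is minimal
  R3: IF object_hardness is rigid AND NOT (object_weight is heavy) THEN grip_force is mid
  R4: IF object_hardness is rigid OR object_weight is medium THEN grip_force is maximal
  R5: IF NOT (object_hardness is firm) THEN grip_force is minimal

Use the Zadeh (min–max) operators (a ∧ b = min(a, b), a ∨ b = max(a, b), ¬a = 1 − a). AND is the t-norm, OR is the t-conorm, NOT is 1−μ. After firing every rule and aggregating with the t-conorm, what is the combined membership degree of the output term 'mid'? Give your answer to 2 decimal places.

R1: heavy=0.15, soft=0.63; AND[min(a, b)] → w = 0.15
R2: medium=0.90, ¬soft=1−0.63=0.37; AND[min(a, b)] → w = 0.37
R3: rigid=0.46, ¬heavy=1−0.15=0.85; AND[min(a, b)] → w = 0.46
R4: rigid=0.46, medium=0.90; OR[max(a, b)] → w = 0.90
R5: ¬firm=1−0.38=0.62 → w = 0.62
Rules with consequent 'mid': {R1, R3} → strengths 0.15, 0.46
Aggregate via t-conorm [max(a, b)]: 0.46

0.46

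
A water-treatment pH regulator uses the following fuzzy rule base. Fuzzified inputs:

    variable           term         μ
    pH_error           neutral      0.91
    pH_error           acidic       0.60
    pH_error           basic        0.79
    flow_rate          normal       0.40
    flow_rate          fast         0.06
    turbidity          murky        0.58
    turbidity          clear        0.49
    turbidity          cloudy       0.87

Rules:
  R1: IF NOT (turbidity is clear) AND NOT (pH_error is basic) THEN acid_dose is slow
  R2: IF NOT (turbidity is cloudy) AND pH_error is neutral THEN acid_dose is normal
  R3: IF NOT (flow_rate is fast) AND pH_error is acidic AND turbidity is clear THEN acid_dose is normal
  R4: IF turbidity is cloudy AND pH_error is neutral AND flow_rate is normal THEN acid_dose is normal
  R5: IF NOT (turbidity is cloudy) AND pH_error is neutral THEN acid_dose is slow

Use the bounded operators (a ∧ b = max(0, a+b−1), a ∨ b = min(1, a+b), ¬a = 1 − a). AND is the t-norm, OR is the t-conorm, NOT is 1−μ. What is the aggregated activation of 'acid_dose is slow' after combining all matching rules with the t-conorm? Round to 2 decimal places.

R1: ¬clear=1−0.49=0.51, ¬basic=1−0.79=0.21; AND[max(0, a+b−1)] → w = 0.00
R2: ¬cloudy=1−0.87=0.13, neutral=0.91; AND[max(0, a+b−1)] → w = 0.04
R3: ¬fast=1−0.06=0.94, acidic=0.60, clear=0.49; AND[max(0, a+b−1)] → w = 0.03
R4: cloudy=0.87, neutral=0.91, normal=0.40; AND[max(0, a+b−1)] → w = 0.18
R5: ¬cloudy=1−0.87=0.13, neutral=0.91; AND[max(0, a+b−1)] → w = 0.04
Rules with consequent 'slow': {R1, R5} → strengths 0.00, 0.04
Aggregate via t-conorm [min(1, a+b)]: 0.04

0.04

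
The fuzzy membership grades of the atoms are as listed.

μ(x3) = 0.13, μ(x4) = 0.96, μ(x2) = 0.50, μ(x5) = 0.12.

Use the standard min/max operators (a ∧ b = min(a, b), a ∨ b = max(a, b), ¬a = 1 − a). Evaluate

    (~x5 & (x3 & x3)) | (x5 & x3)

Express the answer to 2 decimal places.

~x5 = 1 − 0.12 = 0.88
x3 & x3 = min(a, b) on (0.13, 0.13) = 0.13
~x5 & (x3 & x3) = min(a, b) on (0.88, 0.13) = 0.13
x5 & x3 = min(a, b) on (0.12, 0.13) = 0.12
(~x5 & (x3 & x3)) | (x5 & x3) = max(a, b) on (0.13, 0.12) = 0.13

0.13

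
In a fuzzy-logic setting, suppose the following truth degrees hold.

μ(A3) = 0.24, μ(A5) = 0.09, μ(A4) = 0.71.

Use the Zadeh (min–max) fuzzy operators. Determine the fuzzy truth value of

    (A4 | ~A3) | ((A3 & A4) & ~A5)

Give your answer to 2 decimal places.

~A3 = 1 − 0.24 = 0.76
A4 | ~A3 = max(a, b) on (0.71, 0.76) = 0.76
A3 & A4 = min(a, b) on (0.24, 0.71) = 0.24
~A5 = 1 − 0.09 = 0.91
(A3 & A4) & ~A5 = min(a, b) on (0.24, 0.91) = 0.24
(A4 | ~A3) | ((A3 & A4) & ~A5) = max(a, b) on (0.76, 0.24) = 0.76

0.76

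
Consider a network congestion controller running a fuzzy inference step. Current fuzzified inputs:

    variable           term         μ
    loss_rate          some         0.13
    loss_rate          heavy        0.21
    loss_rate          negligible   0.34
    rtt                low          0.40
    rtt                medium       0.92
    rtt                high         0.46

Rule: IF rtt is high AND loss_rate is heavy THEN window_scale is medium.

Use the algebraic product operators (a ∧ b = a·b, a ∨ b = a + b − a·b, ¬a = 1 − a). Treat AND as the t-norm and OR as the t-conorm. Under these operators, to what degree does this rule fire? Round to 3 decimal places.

firing strength: high=0.46, heavy=0.21; AND[a·b] → w = 0.0966

0.097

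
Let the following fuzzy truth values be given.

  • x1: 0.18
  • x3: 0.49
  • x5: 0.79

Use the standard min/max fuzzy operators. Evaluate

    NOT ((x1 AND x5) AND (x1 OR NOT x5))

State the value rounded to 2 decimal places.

x1 AND x5 = min(a, b) on (0.18, 0.79) = 0.18
NOT x5 = 1 − 0.79 = 0.21
x1 OR NOT x5 = max(a, b) on (0.18, 0.21) = 0.21
(x1 AND x5) AND (x1 OR NOT x5) = min(a, b) on (0.18, 0.21) = 0.18
NOT ((x1 AND x5) AND (x1 OR NOT x5)) = 1 − 0.18 = 0.82

0.82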